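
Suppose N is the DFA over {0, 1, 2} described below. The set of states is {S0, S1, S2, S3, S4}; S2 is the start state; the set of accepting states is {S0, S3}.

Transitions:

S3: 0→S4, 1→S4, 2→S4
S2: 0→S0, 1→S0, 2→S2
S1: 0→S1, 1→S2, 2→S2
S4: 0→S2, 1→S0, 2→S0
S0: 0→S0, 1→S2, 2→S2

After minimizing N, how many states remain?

2

Reachable states from the start: {S0,S2}. Unreachable: {S1,S3,S4} — drop them.
Initial partition by acceptance: {S0} | {S2}.
No further refinement is possible. Final partition (2 blocks): {S0} | {S2}.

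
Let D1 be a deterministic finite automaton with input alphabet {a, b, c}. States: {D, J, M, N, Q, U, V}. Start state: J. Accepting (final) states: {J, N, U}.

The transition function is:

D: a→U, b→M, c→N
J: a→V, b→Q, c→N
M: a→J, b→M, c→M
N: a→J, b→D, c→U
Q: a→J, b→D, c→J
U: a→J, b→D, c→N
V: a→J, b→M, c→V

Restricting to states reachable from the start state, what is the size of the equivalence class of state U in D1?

Start with accepting vs non-accepting: {J,N,U} | {D,M,Q,V}.
Refine {J,N,U} on symbol a: members go to different blocks, giving {N,U} and {J}.
On input a, block {D,M,Q,V} splits into {M,Q,V} and {D}.
Split {M,Q,V} by δ(·,b) → {M,V} and {Q}.
The partition is now stable with 5 blocks: {N,U} | {M,V} | {J} | {D} | {Q}.
The equivalence class containing U is {N,U}, of size 2.

2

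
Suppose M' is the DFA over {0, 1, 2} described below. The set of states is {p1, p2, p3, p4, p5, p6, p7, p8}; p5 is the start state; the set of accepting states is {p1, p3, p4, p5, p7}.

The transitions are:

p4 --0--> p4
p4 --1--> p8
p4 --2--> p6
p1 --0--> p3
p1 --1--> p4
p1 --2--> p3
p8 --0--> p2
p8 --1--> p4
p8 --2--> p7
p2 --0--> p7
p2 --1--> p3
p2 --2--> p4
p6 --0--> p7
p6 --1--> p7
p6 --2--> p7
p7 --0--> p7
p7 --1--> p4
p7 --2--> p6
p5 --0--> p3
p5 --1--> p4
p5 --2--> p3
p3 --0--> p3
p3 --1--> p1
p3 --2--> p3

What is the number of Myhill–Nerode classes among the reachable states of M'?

7

P0 = {p1,p3,p4,p5,p7} | {p2,p6,p8}.
Refine {p1,p3,p4,p5,p7} on symbol 1: members go to different blocks, giving {p1,p3,p5,p7} and {p4}.
Refine {p1,p3,p5,p7} on symbol 1: members go to different blocks, giving {p1,p5,p7} and {p3}.
Refine {p1,p5,p7} on symbol 0: members go to different blocks, giving {p1,p5} and {p7}.
Split {p2,p6,p8} by δ(·,0) → {p2,p6} and {p8}.
Refine {p2,p6} on symbol 1: members go to different blocks, giving {p2} and {p6}.
The partition is now stable with 7 blocks: {p1,p5} | {p2} | {p4} | {p3} | {p7} | {p8} | {p6}.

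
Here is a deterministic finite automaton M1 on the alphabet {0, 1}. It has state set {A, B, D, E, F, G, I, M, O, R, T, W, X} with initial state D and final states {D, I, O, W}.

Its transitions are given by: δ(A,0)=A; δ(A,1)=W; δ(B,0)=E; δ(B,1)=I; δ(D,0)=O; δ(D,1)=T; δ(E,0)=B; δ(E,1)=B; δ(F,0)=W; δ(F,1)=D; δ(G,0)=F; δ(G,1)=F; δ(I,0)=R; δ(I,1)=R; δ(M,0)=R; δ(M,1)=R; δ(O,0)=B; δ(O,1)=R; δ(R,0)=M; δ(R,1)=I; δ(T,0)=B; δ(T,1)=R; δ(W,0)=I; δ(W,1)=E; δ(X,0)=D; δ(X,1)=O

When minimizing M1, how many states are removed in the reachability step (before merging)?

No path from D leads to A, F, G, W, X; the other 8 states are all reachable.

5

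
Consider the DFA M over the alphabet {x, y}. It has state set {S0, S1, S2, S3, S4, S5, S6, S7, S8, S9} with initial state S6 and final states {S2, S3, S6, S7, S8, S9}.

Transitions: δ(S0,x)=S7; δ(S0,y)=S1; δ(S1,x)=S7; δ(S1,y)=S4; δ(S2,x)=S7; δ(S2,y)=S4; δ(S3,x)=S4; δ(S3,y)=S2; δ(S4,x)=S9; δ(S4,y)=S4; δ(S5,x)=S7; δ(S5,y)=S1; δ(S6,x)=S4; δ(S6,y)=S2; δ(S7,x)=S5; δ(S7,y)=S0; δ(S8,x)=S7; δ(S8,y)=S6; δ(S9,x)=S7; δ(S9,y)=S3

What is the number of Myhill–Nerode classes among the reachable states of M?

First remove the unreachable states {S8}; 9 states remain.
Start with accepting vs non-accepting: {S2,S3,S6,S7,S9} | {S0,S1,S4,S5}.
Refine {S2,S3,S6,S7,S9} on symbol x: members go to different blocks, giving {S3,S6,S7} and {S2,S9}.
Refine {S3,S6,S7} on symbol y: members go to different blocks, giving {S3,S6} and {S7}.
Refine {S0,S1,S4,S5} on symbol x: members go to different blocks, giving {S0,S1,S5} and {S4}.
Refine {S0,S1,S5} on symbol y: members go to different blocks, giving {S0,S5} and {S1}.
On input y, block {S2,S9} splits into {S2} and {S9}.
Stable partition: {S3,S6} | {S0,S5} | {S2} | {S7} | {S4} | {S1} | {S9} — 7 equivalence classes.

7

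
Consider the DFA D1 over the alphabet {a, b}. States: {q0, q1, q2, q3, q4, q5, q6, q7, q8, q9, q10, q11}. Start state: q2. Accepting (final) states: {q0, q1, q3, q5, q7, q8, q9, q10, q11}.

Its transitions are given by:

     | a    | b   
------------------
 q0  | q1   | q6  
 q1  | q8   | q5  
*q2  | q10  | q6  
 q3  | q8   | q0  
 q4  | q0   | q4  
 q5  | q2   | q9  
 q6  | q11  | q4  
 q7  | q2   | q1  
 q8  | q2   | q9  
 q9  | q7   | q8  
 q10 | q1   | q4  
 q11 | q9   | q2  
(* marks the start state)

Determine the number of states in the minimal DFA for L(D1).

4

States {q3} cannot be reached from the start state, so discard them.
P0 = {q0,q1,q5,q7,q8,q9,q10,q11} | {q2,q4,q6}.
On input a, block {q0,q1,q5,q7,q8,q9,q10,q11} splits into {q0,q1,q9,q10,q11} and {q5,q7,q8}.
On input a, block {q0,q1,q9,q10,q11} splits into {q0,q10,q11} and {q1,q9}.
Stable partition: {q0,q10,q11} | {q2,q4,q6} | {q5,q7,q8} | {q1,q9} — 4 equivalence classes.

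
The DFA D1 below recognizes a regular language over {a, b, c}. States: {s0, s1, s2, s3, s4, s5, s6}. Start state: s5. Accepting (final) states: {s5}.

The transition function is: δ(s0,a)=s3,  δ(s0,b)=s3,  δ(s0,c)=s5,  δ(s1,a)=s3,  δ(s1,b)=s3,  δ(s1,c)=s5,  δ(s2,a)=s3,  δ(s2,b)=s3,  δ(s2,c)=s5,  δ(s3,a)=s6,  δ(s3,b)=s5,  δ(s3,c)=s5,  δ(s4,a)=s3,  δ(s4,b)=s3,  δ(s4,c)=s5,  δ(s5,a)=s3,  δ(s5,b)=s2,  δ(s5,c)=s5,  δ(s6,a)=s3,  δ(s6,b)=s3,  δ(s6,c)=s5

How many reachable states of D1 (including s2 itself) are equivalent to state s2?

2

States {s0,s1,s4} cannot be reached from the start state, so discard them.
Start with accepting vs non-accepting: {s5} | {s2,s3,s6}.
On input b, block {s2,s3,s6} splits into {s2,s6} and {s3}.
No further refinement is possible. Final partition (3 blocks): {s5} | {s2,s6} | {s3}.
The equivalence class containing s2 is {s2,s6}, of size 2.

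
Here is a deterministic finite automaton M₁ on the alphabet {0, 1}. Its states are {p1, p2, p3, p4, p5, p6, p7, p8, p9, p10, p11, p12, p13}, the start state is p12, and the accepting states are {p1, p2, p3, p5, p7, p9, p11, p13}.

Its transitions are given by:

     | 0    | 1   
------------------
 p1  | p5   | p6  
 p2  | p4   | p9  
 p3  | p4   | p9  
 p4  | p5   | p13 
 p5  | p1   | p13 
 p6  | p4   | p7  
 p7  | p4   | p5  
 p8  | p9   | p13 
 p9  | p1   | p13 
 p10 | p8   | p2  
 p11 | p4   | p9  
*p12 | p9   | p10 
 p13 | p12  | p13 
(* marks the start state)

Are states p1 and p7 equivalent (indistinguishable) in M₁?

No

States {p3,p11} cannot be reached from the start state, so discard them.
Start with accepting vs non-accepting: {p1,p2,p5,p7,p9,p13} | {p4,p6,p8,p10,p12}.
Refine {p1,p2,p5,p7,p9,p13} on symbol 0: members go to different blocks, giving {p1,p5,p9} and {p2,p7,p13}.
Split {p1,p5,p9} by δ(·,1) → {p5,p9} and {p1}.
Split {p4,p6,p8,p10,p12} by δ(·,0) → {p4,p8,p12} and {p6,p10}.
Refine {p4,p8,p12} on symbol 1: members go to different blocks, giving {p4,p8} and {p12}.
Split {p2,p7,p13} by δ(·,0) → {p2,p7} and {p13}.
No further refinement is possible. Final partition (7 blocks): {p5,p9} | {p4,p8} | {p2,p7} | {p1} | {p6,p10} | {p12} | {p13}.
p1 and p7 end up in different blocks, so they are distinguishable. For instance, the string '0' is accepted from only p1.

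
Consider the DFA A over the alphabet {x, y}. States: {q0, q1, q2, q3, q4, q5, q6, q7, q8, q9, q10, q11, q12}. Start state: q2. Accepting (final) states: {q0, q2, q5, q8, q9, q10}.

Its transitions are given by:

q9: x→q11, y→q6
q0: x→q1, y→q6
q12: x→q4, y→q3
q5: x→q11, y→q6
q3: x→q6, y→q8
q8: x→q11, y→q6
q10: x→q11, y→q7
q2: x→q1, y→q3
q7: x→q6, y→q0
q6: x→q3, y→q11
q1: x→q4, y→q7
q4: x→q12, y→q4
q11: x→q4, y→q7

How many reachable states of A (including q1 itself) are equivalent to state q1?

3

First remove the unreachable states {q5,q9,q10}; 10 states remain.
Start with accepting vs non-accepting: {q0,q2,q8} | {q1,q3,q4,q6,q7,q11,q12}.
Refine {q1,q3,q4,q6,q7,q11,q12} on symbol y: members go to different blocks, giving {q1,q4,q6,q11,q12} and {q3,q7}.
Refine {q0,q2,q8} on symbol y: members go to different blocks, giving {q0,q8} and {q2}.
Refine {q1,q4,q6,q11,q12} on symbol x: members go to different blocks, giving {q1,q4,q11,q12} and {q6}.
Refine {q1,q4,q11,q12} on symbol y: members go to different blocks, giving {q1,q11,q12} and {q4}.
Stable partition: {q0,q8} | {q1,q11,q12} | {q3,q7} | {q2} | {q6} | {q4} — 6 equivalence classes.
The equivalence class containing q1 is {q1,q11,q12}, of size 3.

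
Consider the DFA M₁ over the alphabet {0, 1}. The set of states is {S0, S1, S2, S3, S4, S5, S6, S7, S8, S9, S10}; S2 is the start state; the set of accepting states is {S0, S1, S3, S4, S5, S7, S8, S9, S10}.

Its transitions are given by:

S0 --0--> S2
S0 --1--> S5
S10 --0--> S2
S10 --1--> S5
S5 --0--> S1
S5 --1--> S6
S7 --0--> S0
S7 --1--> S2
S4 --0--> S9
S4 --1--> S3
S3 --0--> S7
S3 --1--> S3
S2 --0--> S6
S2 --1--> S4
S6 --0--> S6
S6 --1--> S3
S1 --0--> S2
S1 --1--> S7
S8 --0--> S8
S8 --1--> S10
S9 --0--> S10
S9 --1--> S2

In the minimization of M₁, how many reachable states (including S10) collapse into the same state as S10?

3

Reachable states from the start: {S0,S1,S2,S3,S4,S5,S6,S7,S9,S10}. Unreachable: {S8} — drop them.
Initial partition by acceptance: {S0,S1,S3,S4,S5,S7,S9,S10} | {S2,S6}.
Refine {S0,S1,S3,S4,S5,S7,S9,S10} on symbol 0: members go to different blocks, giving {S3,S4,S5,S7,S9} and {S0,S1,S10}.
On input 0, block {S3,S4,S5,S7,S9} splits into {S5,S7,S9} and {S3,S4}.
No further refinement is possible. Final partition (4 blocks): {S5,S7,S9} | {S2,S6} | {S0,S1,S10} | {S3,S4}.
The equivalence class containing S10 is {S0,S1,S10}, of size 3.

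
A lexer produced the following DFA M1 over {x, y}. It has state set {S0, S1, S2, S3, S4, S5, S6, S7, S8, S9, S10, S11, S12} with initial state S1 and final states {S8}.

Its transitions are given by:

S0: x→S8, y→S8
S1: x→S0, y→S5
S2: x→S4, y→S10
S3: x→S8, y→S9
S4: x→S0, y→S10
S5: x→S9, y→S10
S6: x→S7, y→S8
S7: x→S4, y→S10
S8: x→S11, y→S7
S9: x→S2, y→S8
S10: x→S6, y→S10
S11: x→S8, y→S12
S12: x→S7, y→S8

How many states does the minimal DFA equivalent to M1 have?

Reachable states from the start: {S0,S1,S2,S4,S5,S6,S7,S8,S9,S10,S11,S12}. Unreachable: {S3} — drop them.
Initial partition by acceptance: {S8} | {S0,S1,S2,S4,S5,S6,S7,S9,S10,S11,S12}.
On input x, block {S0,S1,S2,S4,S5,S6,S7,S9,S10,S11,S12} splits into {S1,S2,S4,S5,S6,S7,S9,S10,S12} and {S0,S11}.
On input x, block {S1,S2,S4,S5,S6,S7,S9,S10,S12} splits into {S2,S5,S6,S7,S9,S10,S12} and {S1,S4}.
On input x, block {S2,S5,S6,S7,S9,S10,S12} splits into {S5,S6,S9,S10,S12} and {S2,S7}.
On input x, block {S5,S6,S9,S10,S12} splits into {S6,S9,S12} and {S5,S10}.
Refine {S0,S11} on symbol y: members go to different blocks, giving {S0} and {S11}.
No further refinement is possible. Final partition (7 blocks): {S8} | {S6,S9,S12} | {S0} | {S1,S4} | {S2,S7} | {S5,S10} | {S11}.

7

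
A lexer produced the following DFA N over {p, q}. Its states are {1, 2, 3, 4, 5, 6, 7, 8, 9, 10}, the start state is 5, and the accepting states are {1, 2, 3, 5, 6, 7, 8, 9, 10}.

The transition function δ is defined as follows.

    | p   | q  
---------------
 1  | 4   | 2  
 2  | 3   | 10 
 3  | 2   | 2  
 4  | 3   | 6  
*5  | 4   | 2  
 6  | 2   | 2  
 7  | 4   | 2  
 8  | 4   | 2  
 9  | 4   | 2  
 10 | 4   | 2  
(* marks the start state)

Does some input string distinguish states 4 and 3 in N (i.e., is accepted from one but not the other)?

First remove the unreachable states {1,7,8,9}; 6 states remain.
Initial partition by acceptance: {2,3,5,6,10} | {4}.
Refine {2,3,5,6,10} on symbol p: members go to different blocks, giving {2,3,6} and {5,10}.
Split {2,3,6} by δ(·,q) → {3,6} and {2}.
The partition is now stable with 4 blocks: {3,6} | {4} | {5,10} | {2}.
4 and 3 end up in different blocks, so they are distinguishable. For instance, the string 'ε' is accepted from only 3.

Yes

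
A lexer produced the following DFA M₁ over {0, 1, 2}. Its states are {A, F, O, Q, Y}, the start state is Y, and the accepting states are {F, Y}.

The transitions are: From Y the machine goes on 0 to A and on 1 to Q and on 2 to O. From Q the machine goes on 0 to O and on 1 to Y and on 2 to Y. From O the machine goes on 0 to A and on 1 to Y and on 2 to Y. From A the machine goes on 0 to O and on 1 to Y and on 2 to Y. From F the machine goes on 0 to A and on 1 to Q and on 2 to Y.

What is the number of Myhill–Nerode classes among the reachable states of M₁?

Reachable states from the start: {A,O,Q,Y}. Unreachable: {F} — drop them.
Initial partition by acceptance: {Y} | {A,O,Q}.
Stable partition: {Y} | {A,O,Q} — 2 equivalence classes.

2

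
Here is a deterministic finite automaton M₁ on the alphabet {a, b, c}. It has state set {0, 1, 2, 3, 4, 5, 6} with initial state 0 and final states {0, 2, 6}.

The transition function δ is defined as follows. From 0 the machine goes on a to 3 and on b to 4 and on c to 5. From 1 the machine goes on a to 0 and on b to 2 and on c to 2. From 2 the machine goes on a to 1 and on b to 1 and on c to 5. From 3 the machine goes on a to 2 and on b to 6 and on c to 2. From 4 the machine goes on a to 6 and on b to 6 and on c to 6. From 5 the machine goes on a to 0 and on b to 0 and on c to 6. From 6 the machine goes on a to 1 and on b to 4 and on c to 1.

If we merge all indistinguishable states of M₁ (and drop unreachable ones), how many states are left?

2

Start with accepting vs non-accepting: {0,2,6} | {1,3,4,5}.
Stable partition: {0,2,6} | {1,3,4,5} — 2 equivalence classes.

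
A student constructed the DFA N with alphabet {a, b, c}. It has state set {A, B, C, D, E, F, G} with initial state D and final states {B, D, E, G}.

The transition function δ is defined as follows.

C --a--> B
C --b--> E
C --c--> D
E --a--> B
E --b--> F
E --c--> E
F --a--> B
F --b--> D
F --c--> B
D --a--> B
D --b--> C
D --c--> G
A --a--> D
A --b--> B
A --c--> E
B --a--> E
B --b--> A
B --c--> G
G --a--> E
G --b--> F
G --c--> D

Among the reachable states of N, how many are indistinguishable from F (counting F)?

All states are reachable from the start state.
P0 = {B,D,E,G} | {A,C,F}.
Stable partition: {B,D,E,G} | {A,C,F} — 2 equivalence classes.
State F belongs to the block {A,C,F}, which has 3 states.

3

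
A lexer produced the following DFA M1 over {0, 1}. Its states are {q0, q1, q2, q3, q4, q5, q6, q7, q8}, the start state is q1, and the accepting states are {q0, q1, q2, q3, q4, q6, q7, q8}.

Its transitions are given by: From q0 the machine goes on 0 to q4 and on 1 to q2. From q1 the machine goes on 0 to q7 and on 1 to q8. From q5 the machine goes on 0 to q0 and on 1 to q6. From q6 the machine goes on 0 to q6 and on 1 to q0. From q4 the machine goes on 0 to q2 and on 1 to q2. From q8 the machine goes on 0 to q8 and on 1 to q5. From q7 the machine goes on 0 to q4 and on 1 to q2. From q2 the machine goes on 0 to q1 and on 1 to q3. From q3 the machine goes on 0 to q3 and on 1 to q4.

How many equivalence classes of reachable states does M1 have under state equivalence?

Every state is reachable, so we keep all 9.
P0 = {q0,q1,q2,q3,q4,q6,q7,q8} | {q5}.
Split {q0,q1,q2,q3,q4,q6,q7,q8} by δ(·,1) → {q0,q1,q2,q3,q4,q6,q7} and {q8}.
Refine {q0,q1,q2,q3,q4,q6,q7} on symbol 1: members go to different blocks, giving {q0,q2,q3,q4,q6,q7} and {q1}.
Split {q0,q2,q3,q4,q6,q7} by δ(·,0) → {q0,q3,q4,q6,q7} and {q2}.
Split {q0,q3,q4,q6,q7} by δ(·,0) → {q0,q3,q6,q7} and {q4}.
On input 0, block {q0,q3,q6,q7} splits into {q0,q7} and {q3,q6}.
Refine {q3,q6} on symbol 1: members go to different blocks, giving {q3} and {q6}.
Stable partition: {q0,q7} | {q5} | {q8} | {q1} | {q2} | {q4} | {q3} | {q6} — 8 equivalence classes.

8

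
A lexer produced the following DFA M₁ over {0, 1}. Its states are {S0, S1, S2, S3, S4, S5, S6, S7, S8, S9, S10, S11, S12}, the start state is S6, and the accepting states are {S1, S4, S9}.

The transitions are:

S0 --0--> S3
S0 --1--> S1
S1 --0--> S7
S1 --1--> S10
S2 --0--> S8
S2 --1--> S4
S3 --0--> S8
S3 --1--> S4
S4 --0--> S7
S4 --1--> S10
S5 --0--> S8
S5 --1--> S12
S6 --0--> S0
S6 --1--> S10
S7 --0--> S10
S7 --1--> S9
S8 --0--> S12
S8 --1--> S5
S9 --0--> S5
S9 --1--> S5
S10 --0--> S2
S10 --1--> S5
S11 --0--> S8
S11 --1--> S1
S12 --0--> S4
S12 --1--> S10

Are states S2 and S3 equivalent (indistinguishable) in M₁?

Yes

States {S11} cannot be reached from the start state, so discard them.
Start with accepting vs non-accepting: {S1,S4,S9} | {S0,S2,S3,S5,S6,S7,S8,S10,S12}.
Split {S0,S2,S3,S5,S6,S7,S8,S10,S12} by δ(·,0) → {S0,S2,S3,S5,S6,S7,S8,S10} and {S12}.
On input 0, block {S0,S2,S3,S5,S6,S7,S8,S10} splits into {S0,S2,S3,S5,S6,S7,S10} and {S8}.
Split {S0,S2,S3,S5,S6,S7,S10} by δ(·,0) → {S0,S6,S7,S10} and {S2,S3,S5}.
On input 0, block {S1,S4,S9} splits into {S1,S4} and {S9}.
Split {S0,S6,S7,S10} by δ(·,0) → {S0,S10} and {S6,S7}.
Refine {S0,S10} on symbol 1: members go to different blocks, giving {S0} and {S10}.
On input 1, block {S2,S3,S5} splits into {S2,S3} and {S5}.
Refine {S6,S7} on symbol 0: members go to different blocks, giving {S6} and {S7}.
The partition is now stable with 10 blocks: {S1,S4} | {S0} | {S12} | {S8} | {S2,S3} | {S9} | {S6} | {S10} | {S5} | {S7}.
S2 and S3 lie in the same block of the stable partition, so they are equivalent — no string distinguishes them.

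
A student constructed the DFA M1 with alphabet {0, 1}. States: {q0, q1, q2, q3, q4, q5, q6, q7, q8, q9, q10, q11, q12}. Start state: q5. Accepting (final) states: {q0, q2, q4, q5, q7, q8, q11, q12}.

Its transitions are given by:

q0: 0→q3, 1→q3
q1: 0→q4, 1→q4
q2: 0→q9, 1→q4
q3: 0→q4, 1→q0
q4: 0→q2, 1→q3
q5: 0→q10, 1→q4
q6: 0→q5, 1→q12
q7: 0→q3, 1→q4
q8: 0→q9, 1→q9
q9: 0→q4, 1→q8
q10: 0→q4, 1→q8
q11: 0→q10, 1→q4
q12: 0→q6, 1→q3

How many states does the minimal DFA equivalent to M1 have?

4

States {q1,q6,q7,q11,q12} cannot be reached from the start state, so discard them.
Initial partition by acceptance: {q0,q2,q4,q5,q8} | {q3,q9,q10}.
On input 0, block {q0,q2,q4,q5,q8} splits into {q0,q2,q5,q8} and {q4}.
On input 1, block {q0,q2,q5,q8} splits into {q0,q8} and {q2,q5}.
Stable partition: {q0,q8} | {q3,q9,q10} | {q4} | {q2,q5} — 4 equivalence classes.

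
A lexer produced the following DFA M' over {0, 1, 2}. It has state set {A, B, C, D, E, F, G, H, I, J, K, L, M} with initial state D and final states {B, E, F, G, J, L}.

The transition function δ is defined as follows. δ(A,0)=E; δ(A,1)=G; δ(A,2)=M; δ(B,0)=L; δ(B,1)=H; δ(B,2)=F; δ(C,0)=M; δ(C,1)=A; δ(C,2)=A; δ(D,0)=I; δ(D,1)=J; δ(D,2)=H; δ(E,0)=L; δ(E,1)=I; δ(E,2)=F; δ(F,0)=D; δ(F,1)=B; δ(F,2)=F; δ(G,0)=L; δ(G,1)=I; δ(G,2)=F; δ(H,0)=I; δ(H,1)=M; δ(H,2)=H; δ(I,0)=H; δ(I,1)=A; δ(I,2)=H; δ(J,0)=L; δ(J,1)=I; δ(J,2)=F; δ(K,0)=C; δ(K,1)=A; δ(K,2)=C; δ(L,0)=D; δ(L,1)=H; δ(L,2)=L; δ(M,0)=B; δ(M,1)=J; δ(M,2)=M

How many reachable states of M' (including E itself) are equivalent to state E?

4

States {C,K} cannot be reached from the start state, so discard them.
Start with accepting vs non-accepting: {B,E,F,G,J,L} | {A,D,H,I,M}.
Split {B,E,F,G,J,L} by δ(·,0) → {B,E,G,J} and {F,L}.
Split {A,D,H,I,M} by δ(·,0) → {D,H,I} and {A,M}.
Refine {D,H,I} on symbol 1: members go to different blocks, giving {H,I} and {D}.
On input 1, block {F,L} splits into {F} and {L}.
The partition is now stable with 6 blocks: {B,E,G,J} | {H,I} | {F} | {A,M} | {D} | {L}.
State E belongs to the block {B,E,G,J}, which has 4 states.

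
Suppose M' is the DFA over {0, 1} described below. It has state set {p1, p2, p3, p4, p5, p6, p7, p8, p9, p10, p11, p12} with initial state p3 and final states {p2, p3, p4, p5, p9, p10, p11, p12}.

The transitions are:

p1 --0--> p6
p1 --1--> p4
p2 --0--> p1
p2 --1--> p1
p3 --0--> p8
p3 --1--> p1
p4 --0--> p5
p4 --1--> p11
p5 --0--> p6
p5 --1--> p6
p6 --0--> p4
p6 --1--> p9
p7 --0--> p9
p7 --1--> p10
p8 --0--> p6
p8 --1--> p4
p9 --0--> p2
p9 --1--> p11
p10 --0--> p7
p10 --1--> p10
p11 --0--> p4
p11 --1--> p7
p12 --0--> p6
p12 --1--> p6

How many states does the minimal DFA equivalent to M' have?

9

First remove the unreachable states {p12}; 11 states remain.
Initial partition by acceptance: {p2,p3,p4,p5,p9,p10,p11} | {p1,p6,p7,p8}.
Refine {p2,p3,p4,p5,p9,p10,p11} on symbol 0: members go to different blocks, giving {p2,p3,p5,p10} and {p4,p9,p11}.
On input 1, block {p2,p3,p5,p10} splits into {p2,p3,p5} and {p10}.
On input 0, block {p1,p6,p7,p8} splits into {p1,p8} and {p6,p7}.
On input 0, block {p2,p3,p5} splits into {p2,p3} and {p5}.
Split {p4,p9,p11} by δ(·,0) → {p4} and {p9} and {p11}.
Split {p6,p7} by δ(·,0) → {p6} and {p7}.
The partition is now stable with 9 blocks: {p2,p3} | {p1,p8} | {p4} | {p10} | {p6} | {p5} | {p9} | {p11} | {p7}.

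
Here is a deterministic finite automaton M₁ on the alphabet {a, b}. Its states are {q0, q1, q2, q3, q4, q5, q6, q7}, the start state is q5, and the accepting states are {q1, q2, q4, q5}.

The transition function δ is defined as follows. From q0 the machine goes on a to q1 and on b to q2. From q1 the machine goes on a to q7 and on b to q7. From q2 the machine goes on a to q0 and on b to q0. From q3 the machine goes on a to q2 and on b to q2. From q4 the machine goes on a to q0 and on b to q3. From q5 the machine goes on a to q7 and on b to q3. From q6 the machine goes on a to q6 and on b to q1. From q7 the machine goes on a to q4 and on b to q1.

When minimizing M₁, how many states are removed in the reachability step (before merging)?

No path from q5 leads to q6; the other 7 states are all reachable.

1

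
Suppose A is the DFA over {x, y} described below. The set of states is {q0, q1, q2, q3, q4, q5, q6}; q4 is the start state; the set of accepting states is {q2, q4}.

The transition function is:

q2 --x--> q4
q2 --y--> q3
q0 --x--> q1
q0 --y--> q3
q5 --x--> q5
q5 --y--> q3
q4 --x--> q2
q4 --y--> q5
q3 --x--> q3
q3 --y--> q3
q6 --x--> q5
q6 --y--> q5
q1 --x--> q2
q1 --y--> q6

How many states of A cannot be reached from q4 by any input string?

3

BFS from q4 reaches {q2, q3, q4, q5}; the 3 state(s) q0, q1, q6 are never visited.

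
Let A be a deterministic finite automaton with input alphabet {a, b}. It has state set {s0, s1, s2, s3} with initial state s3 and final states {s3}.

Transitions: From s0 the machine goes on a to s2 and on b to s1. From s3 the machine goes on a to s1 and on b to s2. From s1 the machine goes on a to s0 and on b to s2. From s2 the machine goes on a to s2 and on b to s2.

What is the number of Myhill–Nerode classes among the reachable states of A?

Initial partition by acceptance: {s3} | {s0,s1,s2}.
No further refinement is possible. Final partition (2 blocks): {s3} | {s0,s1,s2}.

2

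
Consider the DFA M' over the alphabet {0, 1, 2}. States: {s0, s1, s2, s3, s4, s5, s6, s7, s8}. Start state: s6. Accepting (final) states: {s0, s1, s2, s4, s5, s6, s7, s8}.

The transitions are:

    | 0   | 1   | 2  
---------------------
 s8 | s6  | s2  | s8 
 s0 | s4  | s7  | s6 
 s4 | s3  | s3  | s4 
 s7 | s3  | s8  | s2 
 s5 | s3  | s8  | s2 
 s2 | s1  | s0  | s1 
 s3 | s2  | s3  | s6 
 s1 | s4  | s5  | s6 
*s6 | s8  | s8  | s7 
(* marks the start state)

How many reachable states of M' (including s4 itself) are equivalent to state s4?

1

All states are reachable from the start state.
Start with accepting vs non-accepting: {s0,s1,s2,s4,s5,s6,s7,s8} | {s3}.
Refine {s0,s1,s2,s4,s5,s6,s7,s8} on symbol 0: members go to different blocks, giving {s0,s1,s2,s6,s8} and {s4,s5,s7}.
On input 0, block {s0,s1,s2,s6,s8} splits into {s2,s6,s8} and {s0,s1}.
Refine {s2,s6,s8} on symbol 0: members go to different blocks, giving {s6,s8} and {s2}.
Split {s6,s8} by δ(·,1) → {s6} and {s8}.
On input 1, block {s4,s5,s7} splits into {s5,s7} and {s4}.
The partition is now stable with 7 blocks: {s6} | {s3} | {s5,s7} | {s0,s1} | {s2} | {s8} | {s4}.
The equivalence class containing s4 is {s4}, of size 1.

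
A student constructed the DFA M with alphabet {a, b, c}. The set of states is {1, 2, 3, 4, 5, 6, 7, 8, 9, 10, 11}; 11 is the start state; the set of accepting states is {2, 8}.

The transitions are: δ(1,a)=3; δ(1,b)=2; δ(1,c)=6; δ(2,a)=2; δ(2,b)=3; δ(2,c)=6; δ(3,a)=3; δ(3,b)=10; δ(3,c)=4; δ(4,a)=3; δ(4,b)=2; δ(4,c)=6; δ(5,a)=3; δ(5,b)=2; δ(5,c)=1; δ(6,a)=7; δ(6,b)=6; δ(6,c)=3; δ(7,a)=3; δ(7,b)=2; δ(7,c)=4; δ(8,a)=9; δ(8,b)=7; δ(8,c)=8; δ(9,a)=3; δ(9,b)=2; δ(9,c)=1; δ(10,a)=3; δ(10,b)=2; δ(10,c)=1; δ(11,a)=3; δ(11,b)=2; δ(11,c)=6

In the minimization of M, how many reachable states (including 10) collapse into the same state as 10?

2

Reachable states from the start: {1,2,3,4,6,7,10,11}. Unreachable: {5,8,9} — drop them.
P0 = {2} | {1,3,4,6,7,10,11}.
Refine {1,3,4,6,7,10,11} on symbol b: members go to different blocks, giving {1,4,7,10,11} and {3,6}.
Split {1,4,7,10,11} by δ(·,c) → {1,4,11} and {7,10}.
Split {3,6} by δ(·,a) → {3} and {6}.
No further refinement is possible. Final partition (5 blocks): {2} | {1,4,11} | {3} | {7,10} | {6}.
State 10 belongs to the block {7,10}, which has 2 states.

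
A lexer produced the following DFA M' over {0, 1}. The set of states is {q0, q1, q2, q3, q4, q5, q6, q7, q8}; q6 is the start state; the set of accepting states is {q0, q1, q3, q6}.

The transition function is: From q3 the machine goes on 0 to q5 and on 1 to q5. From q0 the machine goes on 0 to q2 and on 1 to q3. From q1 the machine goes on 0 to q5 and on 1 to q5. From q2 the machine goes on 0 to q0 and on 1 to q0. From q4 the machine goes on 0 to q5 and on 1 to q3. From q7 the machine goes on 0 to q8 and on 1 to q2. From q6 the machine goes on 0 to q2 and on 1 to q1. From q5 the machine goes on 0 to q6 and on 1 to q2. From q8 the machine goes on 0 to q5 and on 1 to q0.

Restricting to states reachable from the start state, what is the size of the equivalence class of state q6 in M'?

First remove the unreachable states {q4,q7,q8}; 6 states remain.
Start with accepting vs non-accepting: {q0,q1,q3,q6} | {q2,q5}.
On input 1, block {q0,q1,q3,q6} splits into {q0,q6} and {q1,q3}.
Split {q2,q5} by δ(·,1) → {q2} and {q5}.
No further refinement is possible. Final partition (4 blocks): {q0,q6} | {q2} | {q1,q3} | {q5}.
The equivalence class containing q6 is {q0,q6}, of size 2.

2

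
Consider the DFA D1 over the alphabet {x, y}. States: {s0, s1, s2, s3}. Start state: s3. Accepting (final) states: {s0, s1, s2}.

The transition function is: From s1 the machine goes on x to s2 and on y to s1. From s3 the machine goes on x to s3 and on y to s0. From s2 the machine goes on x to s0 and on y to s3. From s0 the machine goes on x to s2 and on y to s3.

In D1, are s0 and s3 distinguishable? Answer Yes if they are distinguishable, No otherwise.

States {s1} cannot be reached from the start state, so discard them.
Initial partition by acceptance: {s0,s2} | {s3}.
The partition is now stable with 2 blocks: {s0,s2} | {s3}.
s0 and s3 end up in different blocks, so they are distinguishable. For instance, the string 'ε' is accepted from only s0.

Yes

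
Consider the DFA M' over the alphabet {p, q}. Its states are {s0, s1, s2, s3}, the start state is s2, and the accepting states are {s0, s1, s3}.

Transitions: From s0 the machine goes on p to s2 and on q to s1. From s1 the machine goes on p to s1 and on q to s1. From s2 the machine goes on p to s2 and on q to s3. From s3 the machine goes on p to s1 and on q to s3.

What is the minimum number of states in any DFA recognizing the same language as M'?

First remove the unreachable states {s0}; 3 states remain.
P0 = {s1,s3} | {s2}.
No further refinement is possible. Final partition (2 blocks): {s1,s3} | {s2}.

2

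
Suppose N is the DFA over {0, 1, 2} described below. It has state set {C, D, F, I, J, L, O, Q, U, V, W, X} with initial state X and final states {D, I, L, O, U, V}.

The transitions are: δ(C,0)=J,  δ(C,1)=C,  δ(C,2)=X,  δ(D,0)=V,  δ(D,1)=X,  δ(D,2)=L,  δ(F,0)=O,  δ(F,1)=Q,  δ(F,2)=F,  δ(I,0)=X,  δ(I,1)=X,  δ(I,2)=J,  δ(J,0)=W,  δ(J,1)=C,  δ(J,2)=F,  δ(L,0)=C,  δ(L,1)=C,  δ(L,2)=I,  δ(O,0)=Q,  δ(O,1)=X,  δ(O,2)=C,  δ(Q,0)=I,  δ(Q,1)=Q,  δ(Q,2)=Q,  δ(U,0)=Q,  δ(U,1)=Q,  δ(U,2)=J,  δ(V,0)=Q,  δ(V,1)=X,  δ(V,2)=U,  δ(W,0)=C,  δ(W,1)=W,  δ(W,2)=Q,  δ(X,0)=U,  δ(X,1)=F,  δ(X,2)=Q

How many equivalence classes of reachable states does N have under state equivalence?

3

First remove the unreachable states {D,L,V}; 9 states remain.
Start with accepting vs non-accepting: {I,O,U} | {C,F,J,Q,W,X}.
Refine {C,F,J,Q,W,X} on symbol 0: members go to different blocks, giving {C,J,W} and {F,Q,X}.
The partition is now stable with 3 blocks: {I,O,U} | {C,J,W} | {F,Q,X}.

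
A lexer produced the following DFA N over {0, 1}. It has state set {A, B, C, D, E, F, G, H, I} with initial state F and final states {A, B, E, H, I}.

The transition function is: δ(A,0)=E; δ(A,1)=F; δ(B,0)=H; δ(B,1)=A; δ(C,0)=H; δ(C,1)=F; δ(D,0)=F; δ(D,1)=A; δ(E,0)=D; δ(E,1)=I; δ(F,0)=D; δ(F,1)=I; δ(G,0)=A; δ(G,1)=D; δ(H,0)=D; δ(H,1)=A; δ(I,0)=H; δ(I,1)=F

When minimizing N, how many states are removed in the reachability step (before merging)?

3

BFS from F reaches {A, D, E, F, H, I}; the 3 state(s) B, C, G are never visited.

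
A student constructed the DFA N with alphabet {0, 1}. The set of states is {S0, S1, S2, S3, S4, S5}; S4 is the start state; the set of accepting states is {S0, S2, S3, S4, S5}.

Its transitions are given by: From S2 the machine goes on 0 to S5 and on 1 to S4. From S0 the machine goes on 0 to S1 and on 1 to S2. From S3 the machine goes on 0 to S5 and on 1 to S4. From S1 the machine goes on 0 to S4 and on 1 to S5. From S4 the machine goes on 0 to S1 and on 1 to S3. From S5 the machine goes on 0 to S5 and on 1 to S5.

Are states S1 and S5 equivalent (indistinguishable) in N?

No

States {S0,S2} cannot be reached from the start state, so discard them.
Initial partition by acceptance: {S3,S4,S5} | {S1}.
Refine {S3,S4,S5} on symbol 0: members go to different blocks, giving {S3,S5} and {S4}.
Refine {S3,S5} on symbol 1: members go to different blocks, giving {S3} and {S5}.
The partition is now stable with 4 blocks: {S3} | {S1} | {S4} | {S5}.
S1 and S5 end up in different blocks, so they are distinguishable. For instance, the string 'ε' is accepted from only S5.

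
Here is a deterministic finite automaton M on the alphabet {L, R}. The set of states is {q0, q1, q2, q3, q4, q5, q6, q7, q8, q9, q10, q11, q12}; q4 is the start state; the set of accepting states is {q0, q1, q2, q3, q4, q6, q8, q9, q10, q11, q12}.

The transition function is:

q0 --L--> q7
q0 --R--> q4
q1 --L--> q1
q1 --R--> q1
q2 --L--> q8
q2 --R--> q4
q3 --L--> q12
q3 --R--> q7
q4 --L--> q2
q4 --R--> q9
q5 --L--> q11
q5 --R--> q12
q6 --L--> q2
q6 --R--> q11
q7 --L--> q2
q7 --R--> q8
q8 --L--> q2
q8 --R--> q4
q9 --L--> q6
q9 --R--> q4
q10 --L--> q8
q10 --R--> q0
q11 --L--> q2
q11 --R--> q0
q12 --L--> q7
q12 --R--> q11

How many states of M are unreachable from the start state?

Starting at q4 and following transitions, the reachable set is {q0, q2, q4, q6, q7, q8, q9, q11}. That leaves q1, q3, q5, q10, q12 unreachable — 5 in total.

5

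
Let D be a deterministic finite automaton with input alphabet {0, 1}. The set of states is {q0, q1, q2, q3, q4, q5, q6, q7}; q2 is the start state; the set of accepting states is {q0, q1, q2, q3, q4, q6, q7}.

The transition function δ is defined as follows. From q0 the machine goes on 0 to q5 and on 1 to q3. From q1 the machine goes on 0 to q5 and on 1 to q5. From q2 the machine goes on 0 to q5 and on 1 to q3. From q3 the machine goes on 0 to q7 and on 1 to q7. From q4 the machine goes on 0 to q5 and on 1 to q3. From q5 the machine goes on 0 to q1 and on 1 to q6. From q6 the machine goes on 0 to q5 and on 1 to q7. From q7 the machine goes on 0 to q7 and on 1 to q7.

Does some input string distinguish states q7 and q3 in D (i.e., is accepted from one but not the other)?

Reachable states from the start: {q1,q2,q3,q5,q6,q7}. Unreachable: {q0,q4} — drop them.
Initial partition by acceptance: {q1,q2,q3,q6,q7} | {q5}.
On input 0, block {q1,q2,q3,q6,q7} splits into {q1,q2,q6} and {q3,q7}.
On input 1, block {q1,q2,q6} splits into {q2,q6} and {q1}.
The partition is now stable with 4 blocks: {q2,q6} | {q5} | {q3,q7} | {q1}.
q7 and q3 lie in the same block of the stable partition, so they are equivalent — no string distinguishes them.

No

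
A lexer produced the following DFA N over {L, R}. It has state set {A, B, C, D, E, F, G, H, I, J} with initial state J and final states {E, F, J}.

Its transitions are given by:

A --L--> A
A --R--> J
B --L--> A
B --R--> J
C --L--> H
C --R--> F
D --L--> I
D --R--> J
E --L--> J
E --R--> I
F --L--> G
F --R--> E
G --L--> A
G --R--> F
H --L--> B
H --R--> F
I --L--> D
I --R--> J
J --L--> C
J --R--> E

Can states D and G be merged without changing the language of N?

Every state is reachable, so we keep all 10.
Start with accepting vs non-accepting: {E,F,J} | {A,B,C,D,G,H,I}.
On input L, block {E,F,J} splits into {F,J} and {E}.
The partition is now stable with 3 blocks: {F,J} | {A,B,C,D,G,H,I} | {E}.
D and G lie in the same block of the stable partition, so they are equivalent — no string distinguishes them.

Yes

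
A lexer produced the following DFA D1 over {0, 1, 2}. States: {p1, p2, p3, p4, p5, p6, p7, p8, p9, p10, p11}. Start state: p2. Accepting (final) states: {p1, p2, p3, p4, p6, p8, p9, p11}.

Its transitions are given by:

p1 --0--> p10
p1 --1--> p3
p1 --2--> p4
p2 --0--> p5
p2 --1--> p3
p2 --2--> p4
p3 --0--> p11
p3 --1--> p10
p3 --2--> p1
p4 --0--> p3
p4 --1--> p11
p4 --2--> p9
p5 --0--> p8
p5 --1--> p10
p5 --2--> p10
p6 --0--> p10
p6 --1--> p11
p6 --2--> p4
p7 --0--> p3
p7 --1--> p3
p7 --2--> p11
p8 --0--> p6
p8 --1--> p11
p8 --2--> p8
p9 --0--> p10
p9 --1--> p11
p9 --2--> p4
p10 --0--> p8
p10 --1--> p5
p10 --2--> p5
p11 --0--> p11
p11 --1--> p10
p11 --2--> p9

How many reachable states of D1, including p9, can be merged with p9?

4

Reachable states from the start: {p1,p2,p3,p4,p5,p6,p8,p9,p10,p11}. Unreachable: {p7} — drop them.
Start with accepting vs non-accepting: {p1,p2,p3,p4,p6,p8,p9,p11} | {p5,p10}.
On input 0, block {p1,p2,p3,p4,p6,p8,p9,p11} splits into {p1,p2,p6,p9} and {p3,p4,p8,p11}.
Split {p3,p4,p8,p11} by δ(·,0) → {p3,p4,p11} and {p8}.
Refine {p3,p4,p11} on symbol 1: members go to different blocks, giving {p3,p11} and {p4}.
Stable partition: {p1,p2,p6,p9} | {p5,p10} | {p3,p11} | {p8} | {p4} — 5 equivalence classes.
The equivalence class containing p9 is {p1,p2,p6,p9}, of size 4.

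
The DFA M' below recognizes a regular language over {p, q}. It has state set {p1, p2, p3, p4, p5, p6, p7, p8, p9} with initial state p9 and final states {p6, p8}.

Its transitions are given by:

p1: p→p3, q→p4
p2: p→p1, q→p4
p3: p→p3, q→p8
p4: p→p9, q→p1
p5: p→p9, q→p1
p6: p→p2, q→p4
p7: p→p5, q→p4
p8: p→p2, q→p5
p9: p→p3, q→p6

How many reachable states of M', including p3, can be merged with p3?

States {p7} cannot be reached from the start state, so discard them.
Initial partition by acceptance: {p6,p8} | {p1,p2,p3,p4,p5,p9}.
On input q, block {p1,p2,p3,p4,p5,p9} splits into {p1,p2,p4,p5} and {p3,p9}.
Split {p1,p2,p4,p5} by δ(·,p) → {p1,p4,p5} and {p2}.
No further refinement is possible. Final partition (4 blocks): {p6,p8} | {p1,p4,p5} | {p3,p9} | {p2}.
State p3 belongs to the block {p3,p9}, which has 2 states.

2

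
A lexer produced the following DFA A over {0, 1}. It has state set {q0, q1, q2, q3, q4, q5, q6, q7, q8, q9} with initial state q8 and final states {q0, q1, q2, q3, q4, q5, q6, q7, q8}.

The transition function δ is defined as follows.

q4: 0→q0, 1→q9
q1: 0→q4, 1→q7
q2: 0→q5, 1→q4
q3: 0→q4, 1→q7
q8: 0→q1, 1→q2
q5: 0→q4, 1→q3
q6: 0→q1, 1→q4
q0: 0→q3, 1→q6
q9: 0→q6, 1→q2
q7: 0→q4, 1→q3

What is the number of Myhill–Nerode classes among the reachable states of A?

Every state is reachable, so we keep all 10.
Initial partition by acceptance: {q0,q1,q2,q3,q4,q5,q6,q7,q8} | {q9}.
On input 1, block {q0,q1,q2,q3,q4,q5,q6,q7,q8} splits into {q0,q1,q2,q3,q5,q6,q7,q8} and {q4}.
Split {q0,q1,q2,q3,q5,q6,q7,q8} by δ(·,0) → {q0,q2,q6,q8} and {q1,q3,q5,q7}.
On input 1, block {q0,q2,q6,q8} splits into {q0,q8} and {q2,q6}.
The partition is now stable with 5 blocks: {q0,q8} | {q9} | {q4} | {q1,q3,q5,q7} | {q2,q6}.

5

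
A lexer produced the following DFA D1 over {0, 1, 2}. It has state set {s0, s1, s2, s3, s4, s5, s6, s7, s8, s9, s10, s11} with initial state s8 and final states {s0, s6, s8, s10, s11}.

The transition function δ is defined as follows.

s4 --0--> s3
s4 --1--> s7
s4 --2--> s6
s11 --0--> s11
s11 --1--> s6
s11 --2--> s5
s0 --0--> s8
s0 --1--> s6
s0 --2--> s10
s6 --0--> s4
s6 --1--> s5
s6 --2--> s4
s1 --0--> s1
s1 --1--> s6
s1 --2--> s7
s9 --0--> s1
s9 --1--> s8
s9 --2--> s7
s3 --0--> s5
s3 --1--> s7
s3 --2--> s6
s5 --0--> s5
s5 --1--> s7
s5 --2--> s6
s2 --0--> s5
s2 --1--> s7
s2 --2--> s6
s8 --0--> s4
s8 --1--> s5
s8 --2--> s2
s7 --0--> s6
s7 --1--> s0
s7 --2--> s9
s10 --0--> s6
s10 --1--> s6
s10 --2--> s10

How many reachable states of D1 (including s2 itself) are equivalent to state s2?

4

Reachable states from the start: {s0,s1,s2,s3,s4,s5,s6,s7,s8,s9,s10}. Unreachable: {s11} — drop them.
Start with accepting vs non-accepting: {s0,s6,s8,s10} | {s1,s2,s3,s4,s5,s7,s9}.
On input 0, block {s0,s6,s8,s10} splits into {s0,s10} and {s6,s8}.
Refine {s1,s2,s3,s4,s5,s7,s9} on symbol 0: members go to different blocks, giving {s1,s2,s3,s4,s5,s9} and {s7}.
On input 1, block {s1,s2,s3,s4,s5,s9} splits into {s2,s3,s4,s5} and {s1,s9}.
Stable partition: {s0,s10} | {s2,s3,s4,s5} | {s6,s8} | {s7} | {s1,s9} — 5 equivalence classes.
The equivalence class containing s2 is {s2,s3,s4,s5}, of size 4.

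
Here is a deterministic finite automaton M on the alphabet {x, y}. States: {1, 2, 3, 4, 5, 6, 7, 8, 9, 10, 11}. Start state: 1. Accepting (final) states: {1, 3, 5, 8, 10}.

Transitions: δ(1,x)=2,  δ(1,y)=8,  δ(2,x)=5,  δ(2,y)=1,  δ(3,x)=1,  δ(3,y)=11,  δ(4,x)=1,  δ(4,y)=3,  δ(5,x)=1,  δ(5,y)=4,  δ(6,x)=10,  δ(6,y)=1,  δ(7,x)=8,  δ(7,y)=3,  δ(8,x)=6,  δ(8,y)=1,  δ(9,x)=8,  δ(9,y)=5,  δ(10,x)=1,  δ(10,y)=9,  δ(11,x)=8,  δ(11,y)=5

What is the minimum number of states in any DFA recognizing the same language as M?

4

States {7} cannot be reached from the start state, so discard them.
Start with accepting vs non-accepting: {1,3,5,8,10} | {2,4,6,9,11}.
Split {1,3,5,8,10} by δ(·,x) → {3,5,10} and {1,8}.
On input x, block {2,4,6,9,11} splits into {4,9,11} and {2,6}.
Stable partition: {3,5,10} | {4,9,11} | {1,8} | {2,6} — 4 equivalence classes.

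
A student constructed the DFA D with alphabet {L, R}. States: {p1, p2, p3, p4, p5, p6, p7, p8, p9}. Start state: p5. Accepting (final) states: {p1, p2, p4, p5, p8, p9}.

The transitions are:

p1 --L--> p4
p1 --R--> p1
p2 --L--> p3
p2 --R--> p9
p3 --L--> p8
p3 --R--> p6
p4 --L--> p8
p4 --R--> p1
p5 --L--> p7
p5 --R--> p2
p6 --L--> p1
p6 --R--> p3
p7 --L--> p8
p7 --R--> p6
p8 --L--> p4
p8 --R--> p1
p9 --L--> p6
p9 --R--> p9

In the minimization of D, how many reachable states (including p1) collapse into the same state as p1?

3

Every state is reachable, so we keep all 9.
Start with accepting vs non-accepting: {p1,p2,p4,p5,p8,p9} | {p3,p6,p7}.
On input L, block {p1,p2,p4,p5,p8,p9} splits into {p1,p4,p8} and {p2,p5,p9}.
The partition is now stable with 3 blocks: {p1,p4,p8} | {p3,p6,p7} | {p2,p5,p9}.
The equivalence class containing p1 is {p1,p4,p8}, of size 3.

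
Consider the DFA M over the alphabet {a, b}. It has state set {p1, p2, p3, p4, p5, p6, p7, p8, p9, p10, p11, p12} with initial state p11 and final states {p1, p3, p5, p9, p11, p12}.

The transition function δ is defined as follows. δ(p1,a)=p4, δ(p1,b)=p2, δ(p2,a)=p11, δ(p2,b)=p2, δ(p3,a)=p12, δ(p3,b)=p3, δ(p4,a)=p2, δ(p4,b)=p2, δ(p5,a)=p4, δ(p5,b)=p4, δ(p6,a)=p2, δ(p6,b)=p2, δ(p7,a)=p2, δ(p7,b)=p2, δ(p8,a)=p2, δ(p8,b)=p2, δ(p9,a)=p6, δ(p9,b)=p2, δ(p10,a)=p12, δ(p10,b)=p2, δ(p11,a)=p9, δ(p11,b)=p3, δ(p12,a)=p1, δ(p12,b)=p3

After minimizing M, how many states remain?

First remove the unreachable states {p5,p7,p8,p10}; 8 states remain.
Initial partition by acceptance: {p1,p3,p9,p11,p12} | {p2,p4,p6}.
Split {p1,p3,p9,p11,p12} by δ(·,a) → {p3,p11,p12} and {p1,p9}.
Split {p3,p11,p12} by δ(·,a) → {p11,p12} and {p3}.
Refine {p2,p4,p6} on symbol a: members go to different blocks, giving {p4,p6} and {p2}.
No further refinement is possible. Final partition (5 blocks): {p11,p12} | {p4,p6} | {p1,p9} | {p3} | {p2}.

5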